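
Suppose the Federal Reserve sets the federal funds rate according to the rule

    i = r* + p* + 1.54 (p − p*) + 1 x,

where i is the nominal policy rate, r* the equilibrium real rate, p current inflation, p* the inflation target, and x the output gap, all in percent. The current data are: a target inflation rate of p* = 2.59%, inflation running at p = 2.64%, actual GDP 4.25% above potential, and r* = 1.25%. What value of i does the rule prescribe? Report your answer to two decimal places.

8.17%

Output 4.25% above potential → x = 4.25.
i = 1.25 + 2.59 + 1.54 × (2.64 − 2.59) + 1 × 4.25
   = 1.25 + 2.59 + 0.077 + 4.25 = 8.17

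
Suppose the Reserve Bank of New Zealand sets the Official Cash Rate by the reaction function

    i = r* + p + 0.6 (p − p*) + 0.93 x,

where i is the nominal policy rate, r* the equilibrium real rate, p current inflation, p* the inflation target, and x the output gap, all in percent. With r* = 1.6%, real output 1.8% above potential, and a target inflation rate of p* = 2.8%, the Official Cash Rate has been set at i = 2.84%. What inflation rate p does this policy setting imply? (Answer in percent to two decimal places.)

Output 1.8% above potential → x = 1.8.
Collecting p: i = r* + (1 + 0.6) p − 0.6 p* + 0.93 x
1.6 p = 2.84 − 1.6 + 0.6 × 2.8 − 0.93 × 1.8 = 1.246
p = 1.246 / 1.6 = 0.78

0.78%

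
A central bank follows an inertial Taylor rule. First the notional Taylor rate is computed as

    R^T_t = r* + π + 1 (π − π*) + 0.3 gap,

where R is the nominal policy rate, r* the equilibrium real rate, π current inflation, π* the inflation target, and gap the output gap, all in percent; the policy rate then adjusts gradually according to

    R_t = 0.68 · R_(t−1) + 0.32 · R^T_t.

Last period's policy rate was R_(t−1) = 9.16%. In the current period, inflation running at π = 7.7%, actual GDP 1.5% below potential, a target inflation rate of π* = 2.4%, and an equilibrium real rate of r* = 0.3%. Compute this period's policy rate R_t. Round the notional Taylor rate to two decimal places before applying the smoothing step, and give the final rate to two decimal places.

Output 1.5% below potential → gap = -1.5.
R^T_t = 0.3 + 7.7 + 1 × (7.7 − 2.4) + 0.3 × (-1.5)
   = 0.3 + 7.7 + 5.3 − 0.45 = 12.85
R_t = 0.68 × 9.16 + 0.32 × 12.85 = 6.2288 + 4.112 = 10.34

10.34%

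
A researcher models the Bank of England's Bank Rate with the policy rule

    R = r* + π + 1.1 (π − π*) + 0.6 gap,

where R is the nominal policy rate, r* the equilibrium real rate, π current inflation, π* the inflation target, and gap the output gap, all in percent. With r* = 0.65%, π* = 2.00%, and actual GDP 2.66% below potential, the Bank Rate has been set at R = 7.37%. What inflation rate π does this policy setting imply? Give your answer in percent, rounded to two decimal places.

5.01%

Output 2.66% below potential → gap = -2.66.
Collecting π: R = r* + (1 + 1.1) π − 1.1 π* + 0.6 gap
2.1 π = 7.37 − 0.65 + 1.1 × 2.00 − 0.6 × (-2.66) = 10.516
π = 10.516 / 2.1 = 5.01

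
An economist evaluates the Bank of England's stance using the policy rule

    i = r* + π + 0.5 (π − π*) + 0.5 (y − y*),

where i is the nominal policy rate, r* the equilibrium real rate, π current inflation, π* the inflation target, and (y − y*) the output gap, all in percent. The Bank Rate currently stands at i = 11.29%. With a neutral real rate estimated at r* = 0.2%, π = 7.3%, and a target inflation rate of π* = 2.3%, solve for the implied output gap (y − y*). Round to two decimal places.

2.58%

0.5 (y − y*) = 11.29 − 0.2 − 7.3 − 0.5 × (7.3 − 2.3) = 1.29
(y − y*) = 1.29 / 0.5 = 2.58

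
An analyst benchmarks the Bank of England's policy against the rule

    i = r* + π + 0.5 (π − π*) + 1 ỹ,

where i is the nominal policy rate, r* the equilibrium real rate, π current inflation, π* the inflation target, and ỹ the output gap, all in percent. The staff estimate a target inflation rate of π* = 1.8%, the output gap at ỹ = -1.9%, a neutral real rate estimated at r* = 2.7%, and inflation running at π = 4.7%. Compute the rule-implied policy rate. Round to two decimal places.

i = 2.7 + 4.7 + 0.5 × (4.7 − 1.8) + 1 × (-1.9)
   = 2.7 + 4.7 + 1.45 − 1.9 = 6.95

6.95%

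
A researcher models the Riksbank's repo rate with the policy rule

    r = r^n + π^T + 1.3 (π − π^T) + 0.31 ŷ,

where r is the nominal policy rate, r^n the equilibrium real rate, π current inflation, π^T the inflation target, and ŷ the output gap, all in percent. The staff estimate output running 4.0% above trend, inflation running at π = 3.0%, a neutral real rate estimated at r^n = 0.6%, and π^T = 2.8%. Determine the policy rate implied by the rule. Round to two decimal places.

Output 4.0% above potential → ŷ = 4.0.
r = 0.6 + 2.8 + 1.3 × (3.0 − 2.8) + 0.31 × 4.0
   = 0.6 + 2.8 + 0.26 + 1.24 = 4.90

4.90%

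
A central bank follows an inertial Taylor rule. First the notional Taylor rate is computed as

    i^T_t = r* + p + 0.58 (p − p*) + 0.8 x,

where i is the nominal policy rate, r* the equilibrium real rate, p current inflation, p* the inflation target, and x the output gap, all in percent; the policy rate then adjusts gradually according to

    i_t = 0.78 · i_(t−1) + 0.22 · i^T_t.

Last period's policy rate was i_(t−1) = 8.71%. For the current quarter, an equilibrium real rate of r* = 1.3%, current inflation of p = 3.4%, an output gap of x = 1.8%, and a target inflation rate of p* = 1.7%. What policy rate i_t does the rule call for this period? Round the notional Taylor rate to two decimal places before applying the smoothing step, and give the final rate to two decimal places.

i^T_t = 1.3 + 3.4 + 0.58 × (3.4 − 1.7) + 0.8 × 1.8
   = 1.3 + 3.4 + 0.986 + 1.44 = 7.13
i_t = 0.78 × 8.71 + 0.22 × 7.13 = 6.7938 + 1.5686 = 8.36

8.36%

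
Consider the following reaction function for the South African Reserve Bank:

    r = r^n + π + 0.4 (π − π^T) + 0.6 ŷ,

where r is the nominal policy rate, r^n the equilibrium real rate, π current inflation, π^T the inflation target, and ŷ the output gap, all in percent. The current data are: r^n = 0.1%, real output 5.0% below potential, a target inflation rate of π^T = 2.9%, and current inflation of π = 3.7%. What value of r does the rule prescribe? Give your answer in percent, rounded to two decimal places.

Output 5.0% below potential → ŷ = -5.0.
r = 0.1 + 3.7 + 0.4 × (3.7 − 2.9) + 0.6 × (-5.0)
   = 0.1 + 3.7 + 0.32 − 3 = 1.12

1.12%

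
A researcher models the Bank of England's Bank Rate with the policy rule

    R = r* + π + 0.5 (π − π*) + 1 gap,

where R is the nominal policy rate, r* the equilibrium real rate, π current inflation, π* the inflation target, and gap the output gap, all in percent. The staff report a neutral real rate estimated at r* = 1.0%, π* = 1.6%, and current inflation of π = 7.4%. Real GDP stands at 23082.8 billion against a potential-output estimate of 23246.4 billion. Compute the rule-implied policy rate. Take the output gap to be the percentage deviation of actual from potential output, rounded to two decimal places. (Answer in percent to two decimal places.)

Output gap = 100 × (23082.8 − 23246.4) / 23246.4 = -0.70%.
R = 1.00 + 7.40 + 0.5 × (7.40 − 1.60) + 1 × (-0.70)
   = 1.00 + 7.4 + 2.9 − 0.7 = 10.60

10.60%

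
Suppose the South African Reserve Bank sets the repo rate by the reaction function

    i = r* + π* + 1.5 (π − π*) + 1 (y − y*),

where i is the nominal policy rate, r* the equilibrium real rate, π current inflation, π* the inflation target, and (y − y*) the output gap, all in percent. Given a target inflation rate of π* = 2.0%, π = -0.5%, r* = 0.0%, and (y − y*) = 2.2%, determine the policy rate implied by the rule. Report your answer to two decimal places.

i = 0.0 + 2.0 + 1.5 × (-0.5 − 2.0) + 1 × 2.2
   = 0.0 + 2 − 3.75 + 2.2 = 0.45

0.45%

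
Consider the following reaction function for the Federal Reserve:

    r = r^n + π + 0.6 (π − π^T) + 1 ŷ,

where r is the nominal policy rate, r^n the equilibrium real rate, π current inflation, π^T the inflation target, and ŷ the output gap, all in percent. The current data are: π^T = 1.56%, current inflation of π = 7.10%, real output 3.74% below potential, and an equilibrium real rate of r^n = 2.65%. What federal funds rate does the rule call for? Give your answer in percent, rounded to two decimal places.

9.33%

Output 3.74% below potential → ŷ = -3.74.
r = 2.65 + 7.10 + 0.6 × (7.10 − 1.56) + 1 × (-3.74)
   = 2.65 + 7.1 + 3.324 − 3.74 = 9.33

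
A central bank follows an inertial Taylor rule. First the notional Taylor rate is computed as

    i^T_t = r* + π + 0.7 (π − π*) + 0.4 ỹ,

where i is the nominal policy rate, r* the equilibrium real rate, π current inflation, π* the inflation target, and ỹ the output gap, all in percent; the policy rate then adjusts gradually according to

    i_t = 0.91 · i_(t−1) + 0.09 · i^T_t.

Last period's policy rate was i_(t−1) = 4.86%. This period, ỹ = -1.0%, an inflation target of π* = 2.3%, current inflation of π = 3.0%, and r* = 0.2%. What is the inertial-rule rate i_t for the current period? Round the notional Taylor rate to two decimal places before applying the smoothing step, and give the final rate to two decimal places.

i^T_t = 0.2 + 3.0 + 0.7 × (3.0 − 2.3) + 0.4 × (-1.0)
   = 0.2 + 3 + 0.49 − 0.4 = 3.29
i_t = 0.91 × 4.86 + 0.09 × 3.29 = 4.4226 + 0.2961 = 4.72

4.72%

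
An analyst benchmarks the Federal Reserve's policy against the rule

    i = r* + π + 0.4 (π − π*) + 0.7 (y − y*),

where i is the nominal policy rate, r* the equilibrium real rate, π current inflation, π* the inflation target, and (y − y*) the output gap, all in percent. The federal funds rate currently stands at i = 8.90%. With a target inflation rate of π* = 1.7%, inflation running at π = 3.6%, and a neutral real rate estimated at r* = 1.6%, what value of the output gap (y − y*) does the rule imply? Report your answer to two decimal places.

4.20%

0.7 (y − y*) = 8.90 − 1.6 − 3.6 − 0.4 × (3.6 − 1.7) = 2.94
(y − y*) = 2.94 / 0.7 = 4.20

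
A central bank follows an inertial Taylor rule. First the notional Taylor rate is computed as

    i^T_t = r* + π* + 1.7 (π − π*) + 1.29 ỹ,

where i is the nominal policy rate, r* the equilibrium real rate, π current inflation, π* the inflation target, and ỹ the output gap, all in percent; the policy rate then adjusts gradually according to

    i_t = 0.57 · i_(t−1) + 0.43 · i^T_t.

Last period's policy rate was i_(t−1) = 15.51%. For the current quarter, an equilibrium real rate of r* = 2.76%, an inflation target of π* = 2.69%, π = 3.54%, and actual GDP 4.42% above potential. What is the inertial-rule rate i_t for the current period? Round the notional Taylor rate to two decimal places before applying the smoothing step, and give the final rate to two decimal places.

Output 4.42% above potential → ỹ = 4.42.
i^T_t = 2.76 + 2.69 + 1.7 × (3.54 − 2.69) + 1.29 × 4.42
   = 2.76 + 2.69 + 1.445 + 5.7018 = 12.60
i_t = 0.57 × 15.51 + 0.43 × 12.60 = 8.8407 + 5.418 = 14.26

14.26%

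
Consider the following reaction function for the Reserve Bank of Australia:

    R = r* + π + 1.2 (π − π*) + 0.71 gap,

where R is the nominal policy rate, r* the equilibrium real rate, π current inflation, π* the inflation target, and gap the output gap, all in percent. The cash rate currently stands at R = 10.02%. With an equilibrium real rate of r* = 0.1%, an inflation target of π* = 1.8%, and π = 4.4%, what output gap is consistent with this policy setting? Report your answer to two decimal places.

0.71 gap = 10.02 − 0.1 − 4.4 − 1.2 × (4.4 − 1.8) = 2.4
gap = 2.4 / 0.71 = 3.38

3.38%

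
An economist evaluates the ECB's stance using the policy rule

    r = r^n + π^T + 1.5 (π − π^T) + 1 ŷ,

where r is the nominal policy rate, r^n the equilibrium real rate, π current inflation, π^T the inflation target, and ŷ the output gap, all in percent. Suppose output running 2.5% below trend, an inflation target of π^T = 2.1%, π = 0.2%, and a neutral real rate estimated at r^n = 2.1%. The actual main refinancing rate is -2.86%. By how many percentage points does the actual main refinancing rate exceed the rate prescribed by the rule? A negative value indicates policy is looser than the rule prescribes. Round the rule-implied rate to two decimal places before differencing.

-1.71 pp

Output 2.5% below potential → ŷ = -2.5.
r = 2.1 + 2.1 + 1.5 × (0.2 − 2.1) + 1 × (-2.5)
   = 2.1 + 2.1 − 2.85 − 2.5 = -1.15
Deviation = -2.86 − (-1.15) = -1.71 pp.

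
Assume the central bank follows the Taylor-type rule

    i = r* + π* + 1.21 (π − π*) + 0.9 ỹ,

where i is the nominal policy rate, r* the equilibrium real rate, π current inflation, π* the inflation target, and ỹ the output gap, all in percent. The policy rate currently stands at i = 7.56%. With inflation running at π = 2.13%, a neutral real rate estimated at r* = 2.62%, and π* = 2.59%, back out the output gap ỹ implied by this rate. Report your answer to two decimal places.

0.9 ỹ = 7.56 − 2.62 − 2.59 − 1.21 × (2.13 − 2.59) = 2.9066
ỹ = 2.9066 / 0.9 = 3.23

3.23%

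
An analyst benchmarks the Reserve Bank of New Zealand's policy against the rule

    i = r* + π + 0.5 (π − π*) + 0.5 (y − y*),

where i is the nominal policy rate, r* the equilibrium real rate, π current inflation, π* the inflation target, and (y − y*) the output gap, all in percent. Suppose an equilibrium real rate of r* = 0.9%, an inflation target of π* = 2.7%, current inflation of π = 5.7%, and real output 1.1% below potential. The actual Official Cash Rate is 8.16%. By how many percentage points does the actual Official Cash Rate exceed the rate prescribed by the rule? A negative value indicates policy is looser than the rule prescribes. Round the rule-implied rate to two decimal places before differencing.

0.61 pp

Output 1.1% below potential → (y − y*) = -1.1.
i = 0.9 + 5.7 + 0.5 × (5.7 − 2.7) + 0.5 × (-1.1)
   = 0.9 + 5.7 + 1.5 − 0.55 = 7.55
Deviation = 8.16 − 7.55 = 0.61 pp.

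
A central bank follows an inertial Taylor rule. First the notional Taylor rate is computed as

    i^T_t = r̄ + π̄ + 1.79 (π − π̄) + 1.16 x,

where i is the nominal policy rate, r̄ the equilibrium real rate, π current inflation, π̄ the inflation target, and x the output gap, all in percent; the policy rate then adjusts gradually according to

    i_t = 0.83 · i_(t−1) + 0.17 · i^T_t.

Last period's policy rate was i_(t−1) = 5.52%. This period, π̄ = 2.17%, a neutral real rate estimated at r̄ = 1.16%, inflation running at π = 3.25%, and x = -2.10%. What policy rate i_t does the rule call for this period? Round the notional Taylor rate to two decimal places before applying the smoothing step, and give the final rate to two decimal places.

5.06%

i^T_t = 1.16 + 2.17 + 1.79 × (3.25 − 2.17) + 1.16 × (-2.10)
   = 1.16 + 2.17 + 1.9332 − 2.436 = 2.83
i_t = 0.83 × 5.52 + 0.17 × 2.83 = 4.5816 + 0.4811 = 5.06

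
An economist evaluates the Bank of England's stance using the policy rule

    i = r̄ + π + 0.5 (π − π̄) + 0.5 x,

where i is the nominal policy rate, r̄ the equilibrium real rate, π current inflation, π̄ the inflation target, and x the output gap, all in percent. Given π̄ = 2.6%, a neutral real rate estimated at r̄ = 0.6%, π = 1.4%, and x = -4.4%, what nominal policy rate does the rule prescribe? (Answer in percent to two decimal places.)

i = 0.6 + 1.4 + 0.5 × (1.4 − 2.6) + 0.5 × (-4.4)
   = 0.6 + 1.4 − 0.6 − 2.2 = -0.80

-0.80%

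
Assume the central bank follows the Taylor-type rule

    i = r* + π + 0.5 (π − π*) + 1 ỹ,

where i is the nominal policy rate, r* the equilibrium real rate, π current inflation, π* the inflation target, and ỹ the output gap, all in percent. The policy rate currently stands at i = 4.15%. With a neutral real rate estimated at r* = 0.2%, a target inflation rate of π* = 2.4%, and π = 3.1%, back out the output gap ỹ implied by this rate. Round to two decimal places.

0.50%

1 ỹ = 4.15 − 0.2 − 3.1 − 0.5 × (3.1 − 2.4) = 0.5
ỹ = 0.5 / 1 = 0.50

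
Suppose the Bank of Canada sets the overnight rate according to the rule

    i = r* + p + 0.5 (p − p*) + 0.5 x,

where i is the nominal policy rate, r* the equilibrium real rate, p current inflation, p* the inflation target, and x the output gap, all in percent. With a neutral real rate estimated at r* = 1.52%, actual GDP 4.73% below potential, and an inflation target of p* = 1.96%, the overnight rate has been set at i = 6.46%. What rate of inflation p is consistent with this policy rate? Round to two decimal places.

Output 4.73% below potential → x = -4.73.
Collecting p: i = r* + (1 + 0.5) p − 0.5 p* + 0.5 x
1.5 p = 6.46 − 1.52 + 0.5 × 1.96 − 0.5 × (-4.73) = 8.285
p = 8.285 / 1.5 = 5.52

5.52%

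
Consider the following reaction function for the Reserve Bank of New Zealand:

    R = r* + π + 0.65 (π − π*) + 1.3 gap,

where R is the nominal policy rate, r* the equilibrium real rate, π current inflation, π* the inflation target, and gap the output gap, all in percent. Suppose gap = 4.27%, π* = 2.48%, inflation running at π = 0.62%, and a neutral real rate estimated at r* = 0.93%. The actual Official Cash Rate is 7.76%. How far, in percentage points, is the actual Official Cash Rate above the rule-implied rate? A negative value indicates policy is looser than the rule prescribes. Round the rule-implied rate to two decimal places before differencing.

R = 0.93 + 0.62 + 0.65 × (0.62 − 2.48) + 1.3 × 4.27
   = 0.93 + 0.62 − 1.209 + 5.551 = 5.89
Deviation = 7.76 − 5.89 = 1.87 pp.

1.87 pp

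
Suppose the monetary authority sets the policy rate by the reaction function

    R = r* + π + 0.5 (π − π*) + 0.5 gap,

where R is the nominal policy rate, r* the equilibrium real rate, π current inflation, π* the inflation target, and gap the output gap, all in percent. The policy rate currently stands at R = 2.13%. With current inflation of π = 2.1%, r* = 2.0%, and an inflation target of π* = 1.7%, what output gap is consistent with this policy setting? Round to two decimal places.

-4.34%

0.5 gap = 2.13 − 2.0 − 2.1 − 0.5 × (2.1 − 1.7) = -2.17
gap = -2.17 / 0.5 = -4.34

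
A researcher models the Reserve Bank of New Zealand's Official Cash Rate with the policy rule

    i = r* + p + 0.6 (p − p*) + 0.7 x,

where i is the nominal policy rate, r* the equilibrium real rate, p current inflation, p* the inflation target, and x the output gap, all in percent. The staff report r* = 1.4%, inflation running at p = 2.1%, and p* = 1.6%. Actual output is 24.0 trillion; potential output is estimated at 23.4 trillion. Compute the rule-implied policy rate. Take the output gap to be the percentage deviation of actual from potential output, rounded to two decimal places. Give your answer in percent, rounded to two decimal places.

Output gap = 100 × (24.0 − 23.4) / 23.4 = 2.56%.
i = 1.40 + 2.10 + 0.6 × (2.10 − 1.60) + 0.7 × 2.56
   = 1.40 + 2.1 + 0.3 + 1.792 = 5.59

5.59%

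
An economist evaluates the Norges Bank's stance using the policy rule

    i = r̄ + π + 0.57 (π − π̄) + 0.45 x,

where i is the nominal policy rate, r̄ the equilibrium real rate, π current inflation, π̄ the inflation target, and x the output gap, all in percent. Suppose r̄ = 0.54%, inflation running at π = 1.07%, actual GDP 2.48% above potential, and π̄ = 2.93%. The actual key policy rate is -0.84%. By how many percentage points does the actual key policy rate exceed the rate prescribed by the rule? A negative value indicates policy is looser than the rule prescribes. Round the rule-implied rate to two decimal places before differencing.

-2.51 pp

Output 2.48% above potential → x = 2.48.
i = 0.54 + 1.07 + 0.57 × (1.07 − 2.93) + 0.45 × 2.48
   = 0.54 + 1.07 − 1.0602 + 1.116 = 1.67
Deviation = -0.84 − 1.67 = -2.51 pp.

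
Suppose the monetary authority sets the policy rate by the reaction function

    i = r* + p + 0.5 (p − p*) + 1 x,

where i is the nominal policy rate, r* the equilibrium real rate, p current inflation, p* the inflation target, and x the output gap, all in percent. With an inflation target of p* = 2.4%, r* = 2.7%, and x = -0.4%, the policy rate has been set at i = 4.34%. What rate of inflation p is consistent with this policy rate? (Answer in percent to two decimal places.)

2.16%

Collecting p: i = r* + (1 + 0.5) p − 0.5 p* + 1 x
1.5 p = 4.34 − 2.7 + 0.5 × 2.4 − 1 × (-0.4) = 3.24
p = 3.24 / 1.5 = 2.16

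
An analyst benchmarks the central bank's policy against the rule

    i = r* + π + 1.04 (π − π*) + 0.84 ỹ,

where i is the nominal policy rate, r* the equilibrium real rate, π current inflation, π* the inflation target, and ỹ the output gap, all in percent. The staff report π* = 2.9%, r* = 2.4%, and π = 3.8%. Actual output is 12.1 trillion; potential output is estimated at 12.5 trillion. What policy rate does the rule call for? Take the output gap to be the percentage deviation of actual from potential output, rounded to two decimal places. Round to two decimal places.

4.45%

Output gap = 100 × (12.1 − 12.5) / 12.5 = -3.20%.
i = 2.40 + 3.80 + 1.04 × (3.80 − 2.90) + 0.84 × (-3.20)
   = 2.40 + 3.8 + 0.936 − 2.688 = 4.45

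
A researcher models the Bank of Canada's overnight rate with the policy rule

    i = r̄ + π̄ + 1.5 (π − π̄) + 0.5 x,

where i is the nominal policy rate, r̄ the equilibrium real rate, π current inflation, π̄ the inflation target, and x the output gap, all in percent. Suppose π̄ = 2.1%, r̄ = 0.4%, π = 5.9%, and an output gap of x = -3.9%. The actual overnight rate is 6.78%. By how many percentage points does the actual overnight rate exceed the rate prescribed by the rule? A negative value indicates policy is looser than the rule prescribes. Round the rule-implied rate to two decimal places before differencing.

0.53 pp

i = 0.4 + 2.1 + 1.5 × (5.9 − 2.1) + 0.5 × (-3.9)
   = 0.4 + 2.1 + 5.7 − 1.95 = 6.25
Deviation = 6.78 − 6.25 = 0.53 pp.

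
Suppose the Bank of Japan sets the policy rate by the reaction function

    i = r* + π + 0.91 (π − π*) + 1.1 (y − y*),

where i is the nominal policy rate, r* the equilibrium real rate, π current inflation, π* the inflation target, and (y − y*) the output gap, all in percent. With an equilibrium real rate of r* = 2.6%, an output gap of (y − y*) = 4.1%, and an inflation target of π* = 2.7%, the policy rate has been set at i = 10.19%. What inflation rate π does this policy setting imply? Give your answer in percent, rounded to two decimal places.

Collecting π: i = r* + (1 + 0.91) π − 0.91 π* + 1.1 (y − y*)
1.91 π = 10.19 − 2.6 + 0.91 × 2.7 − 1.1 × 4.1 = 5.537
π = 5.537 / 1.91 = 2.90

2.90%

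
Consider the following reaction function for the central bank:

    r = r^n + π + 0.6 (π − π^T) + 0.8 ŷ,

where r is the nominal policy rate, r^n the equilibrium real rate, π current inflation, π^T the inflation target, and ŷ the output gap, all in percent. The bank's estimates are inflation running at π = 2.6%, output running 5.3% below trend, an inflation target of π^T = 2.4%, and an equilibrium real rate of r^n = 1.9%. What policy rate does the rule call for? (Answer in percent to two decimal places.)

0.38%

Output 5.3% below potential → ŷ = -5.3.
r = 1.9 + 2.6 + 0.6 × (2.6 − 2.4) + 0.8 × (-5.3)
   = 1.9 + 2.6 + 0.12 − 4.24 = 0.38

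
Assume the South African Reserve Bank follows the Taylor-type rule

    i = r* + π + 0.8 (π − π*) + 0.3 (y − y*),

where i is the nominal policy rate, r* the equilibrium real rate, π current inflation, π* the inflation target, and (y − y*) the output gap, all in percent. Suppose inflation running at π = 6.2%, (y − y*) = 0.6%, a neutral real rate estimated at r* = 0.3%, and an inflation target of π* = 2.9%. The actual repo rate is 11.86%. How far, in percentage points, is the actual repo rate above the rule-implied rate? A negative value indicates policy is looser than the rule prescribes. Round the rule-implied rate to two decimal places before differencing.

2.54 pp

i = 0.3 + 6.2 + 0.8 × (6.2 − 2.9) + 0.3 × 0.6
   = 0.3 + 6.2 + 2.64 + 0.18 = 9.32
Deviation = 11.86 − 9.32 = 2.54 pp.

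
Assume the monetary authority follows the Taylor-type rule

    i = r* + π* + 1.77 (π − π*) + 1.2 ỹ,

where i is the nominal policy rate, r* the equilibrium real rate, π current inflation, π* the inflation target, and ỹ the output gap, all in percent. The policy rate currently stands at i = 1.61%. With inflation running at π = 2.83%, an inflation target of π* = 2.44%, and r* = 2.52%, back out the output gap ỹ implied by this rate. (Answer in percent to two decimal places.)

-3.37%

1.2 ỹ = 1.61 − 2.52 − 2.44 − 1.77 × (2.83 − 2.44) = -4.0403
ỹ = -4.0403 / 1.2 = -3.37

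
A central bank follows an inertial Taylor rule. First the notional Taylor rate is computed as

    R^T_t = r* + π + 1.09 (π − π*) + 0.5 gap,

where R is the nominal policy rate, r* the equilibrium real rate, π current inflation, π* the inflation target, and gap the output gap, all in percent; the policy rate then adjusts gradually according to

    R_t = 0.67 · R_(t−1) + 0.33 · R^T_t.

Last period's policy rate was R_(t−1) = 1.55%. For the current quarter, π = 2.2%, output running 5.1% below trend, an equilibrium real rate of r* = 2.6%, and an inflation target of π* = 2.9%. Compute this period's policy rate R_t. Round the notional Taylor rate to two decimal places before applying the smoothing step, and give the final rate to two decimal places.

Output 5.1% below potential → gap = -5.1.
R^T_t = 2.6 + 2.2 + 1.09 × (2.2 − 2.9) + 0.5 × (-5.1)
   = 2.6 + 2.2 − 0.763 − 2.55 = 1.49
R_t = 0.67 × 1.55 + 0.33 × 1.49 = 1.0385 + 0.4917 = 1.53

1.53%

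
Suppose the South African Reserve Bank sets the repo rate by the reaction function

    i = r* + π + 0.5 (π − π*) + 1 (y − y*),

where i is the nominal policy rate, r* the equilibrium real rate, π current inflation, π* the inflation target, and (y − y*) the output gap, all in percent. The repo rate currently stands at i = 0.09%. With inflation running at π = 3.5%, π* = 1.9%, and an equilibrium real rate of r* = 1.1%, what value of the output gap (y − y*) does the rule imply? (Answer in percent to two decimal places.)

-5.31%

1 (y − y*) = 0.09 − 1.1 − 3.5 − 0.5 × (3.5 − 1.9) = -5.31
(y − y*) = -5.31 / 1 = -5.31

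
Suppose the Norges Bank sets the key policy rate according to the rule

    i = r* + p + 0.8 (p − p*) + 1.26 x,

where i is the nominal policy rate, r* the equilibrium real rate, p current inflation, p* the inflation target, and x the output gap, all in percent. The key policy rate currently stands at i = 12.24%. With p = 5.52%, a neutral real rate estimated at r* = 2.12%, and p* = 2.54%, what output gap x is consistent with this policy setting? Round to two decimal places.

1.76%

1.26 x = 12.24 − 2.12 − 5.52 − 0.8 × (5.52 − 2.54) = 2.216
x = 2.216 / 1.26 = 1.76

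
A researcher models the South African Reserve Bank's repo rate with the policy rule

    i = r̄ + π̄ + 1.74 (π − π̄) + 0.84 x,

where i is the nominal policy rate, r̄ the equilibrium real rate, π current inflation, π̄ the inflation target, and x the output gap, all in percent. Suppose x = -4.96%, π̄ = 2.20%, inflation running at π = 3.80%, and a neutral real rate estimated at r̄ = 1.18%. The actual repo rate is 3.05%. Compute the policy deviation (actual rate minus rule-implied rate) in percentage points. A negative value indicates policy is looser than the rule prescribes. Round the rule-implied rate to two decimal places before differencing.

1.05 pp

i = 1.18 + 2.20 + 1.74 × (3.80 − 2.20) + 0.84 × (-4.96)
   = 1.18 + 2.2 + 2.784 − 4.1664 = 2.00
Deviation = 3.05 − 2.00 = 1.05 pp.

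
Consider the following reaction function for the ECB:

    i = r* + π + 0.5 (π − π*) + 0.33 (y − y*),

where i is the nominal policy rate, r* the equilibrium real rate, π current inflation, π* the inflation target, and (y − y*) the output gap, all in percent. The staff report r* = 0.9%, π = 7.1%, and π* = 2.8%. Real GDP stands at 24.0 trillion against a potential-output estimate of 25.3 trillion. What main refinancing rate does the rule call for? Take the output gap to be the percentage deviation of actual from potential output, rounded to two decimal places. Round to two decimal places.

Output gap = 100 × (24.0 − 25.3) / 25.3 = -5.14%.
i = 0.90 + 7.10 + 0.5 × (7.10 − 2.80) + 0.33 × (-5.14)
   = 0.90 + 7.1 + 2.15 − 1.6962 = 8.45

8.45%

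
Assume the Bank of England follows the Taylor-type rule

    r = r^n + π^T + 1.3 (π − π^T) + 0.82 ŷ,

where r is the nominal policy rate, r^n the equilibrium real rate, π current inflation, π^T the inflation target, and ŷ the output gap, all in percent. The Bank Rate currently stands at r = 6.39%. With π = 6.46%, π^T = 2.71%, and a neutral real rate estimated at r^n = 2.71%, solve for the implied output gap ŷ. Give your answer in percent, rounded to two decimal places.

0.82 ŷ = 6.39 − 2.71 − 2.71 − 1.3 × (6.46 − 2.71) = -3.905
ŷ = -3.905 / 0.82 = -4.76

-4.76%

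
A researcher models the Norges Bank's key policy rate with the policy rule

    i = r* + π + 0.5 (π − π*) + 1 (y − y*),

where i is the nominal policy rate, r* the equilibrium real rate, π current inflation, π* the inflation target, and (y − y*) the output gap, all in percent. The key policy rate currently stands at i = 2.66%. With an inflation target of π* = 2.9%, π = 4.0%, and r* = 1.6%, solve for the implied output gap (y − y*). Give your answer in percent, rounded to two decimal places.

-3.49%

1 (y − y*) = 2.66 − 1.6 − 4.0 − 0.5 × (4.0 − 2.9) = -3.49
(y − y*) = -3.49 / 1 = -3.49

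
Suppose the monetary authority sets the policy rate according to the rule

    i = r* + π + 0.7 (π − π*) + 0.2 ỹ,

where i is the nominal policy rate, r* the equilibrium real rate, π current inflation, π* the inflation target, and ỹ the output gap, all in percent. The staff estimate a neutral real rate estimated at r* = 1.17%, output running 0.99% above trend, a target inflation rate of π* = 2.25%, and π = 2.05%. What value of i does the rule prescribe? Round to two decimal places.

3.28%

Output 0.99% above potential → ỹ = 0.99.
i = 1.17 + 2.05 + 0.7 × (2.05 − 2.25) + 0.2 × 0.99
   = 1.17 + 2.05 − 0.14 + 0.198 = 3.28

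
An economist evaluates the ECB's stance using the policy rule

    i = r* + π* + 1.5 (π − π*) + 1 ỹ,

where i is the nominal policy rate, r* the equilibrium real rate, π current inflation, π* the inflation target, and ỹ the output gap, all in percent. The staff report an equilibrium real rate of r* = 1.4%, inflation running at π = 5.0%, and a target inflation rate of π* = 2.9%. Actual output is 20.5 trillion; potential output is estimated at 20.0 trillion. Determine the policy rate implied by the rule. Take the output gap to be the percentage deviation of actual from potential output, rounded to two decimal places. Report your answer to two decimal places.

Output gap = 100 × (20.5 − 20.0) / 20.0 = 2.50%.
i = 1.40 + 2.90 + 1.5 × (5.00 − 2.90) + 1 × 2.50
   = 1.40 + 2.9 + 3.15 + 2.5 = 9.95

9.95%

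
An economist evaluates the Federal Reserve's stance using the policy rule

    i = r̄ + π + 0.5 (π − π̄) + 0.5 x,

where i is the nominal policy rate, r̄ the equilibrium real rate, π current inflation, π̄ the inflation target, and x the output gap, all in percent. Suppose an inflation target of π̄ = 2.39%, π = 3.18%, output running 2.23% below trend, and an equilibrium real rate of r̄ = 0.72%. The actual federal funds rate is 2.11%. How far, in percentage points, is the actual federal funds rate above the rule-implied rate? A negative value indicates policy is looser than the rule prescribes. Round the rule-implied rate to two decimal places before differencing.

Output 2.23% below potential → x = -2.23.
i = 0.72 + 3.18 + 0.5 × (3.18 − 2.39) + 0.5 × (-2.23)
   = 0.72 + 3.18 + 0.395 − 1.115 = 3.18
Deviation = 2.11 − 3.18 = -1.07 pp.

-1.07 pp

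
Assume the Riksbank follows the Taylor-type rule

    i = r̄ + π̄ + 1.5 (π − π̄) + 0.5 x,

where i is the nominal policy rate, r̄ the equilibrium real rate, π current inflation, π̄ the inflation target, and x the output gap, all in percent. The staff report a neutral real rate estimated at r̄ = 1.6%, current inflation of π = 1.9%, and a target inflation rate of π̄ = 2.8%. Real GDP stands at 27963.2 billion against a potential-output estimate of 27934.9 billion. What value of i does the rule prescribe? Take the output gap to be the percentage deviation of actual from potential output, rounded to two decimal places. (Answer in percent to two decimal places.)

3.10%

Output gap = 100 × (27963.2 − 27934.9) / 27934.9 = 0.10%.
i = 1.60 + 2.80 + 1.5 × (1.90 − 2.80) + 0.5 × 0.10
   = 1.60 + 2.8 − 1.35 + 0.05 = 3.10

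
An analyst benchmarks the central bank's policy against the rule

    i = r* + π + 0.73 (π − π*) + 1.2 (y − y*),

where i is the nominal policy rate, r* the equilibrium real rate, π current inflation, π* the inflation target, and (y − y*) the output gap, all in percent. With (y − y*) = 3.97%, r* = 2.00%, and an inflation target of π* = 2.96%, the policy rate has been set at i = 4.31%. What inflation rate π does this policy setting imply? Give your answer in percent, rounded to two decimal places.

Collecting π: i = r* + (1 + 0.73) π − 0.73 π* + 1.2 (y − y*)
1.73 π = 4.31 − 2.00 + 0.73 × 2.96 − 1.2 × 3.97 = -0.2932
π = -0.2932 / 1.73 = -0.17

-0.17%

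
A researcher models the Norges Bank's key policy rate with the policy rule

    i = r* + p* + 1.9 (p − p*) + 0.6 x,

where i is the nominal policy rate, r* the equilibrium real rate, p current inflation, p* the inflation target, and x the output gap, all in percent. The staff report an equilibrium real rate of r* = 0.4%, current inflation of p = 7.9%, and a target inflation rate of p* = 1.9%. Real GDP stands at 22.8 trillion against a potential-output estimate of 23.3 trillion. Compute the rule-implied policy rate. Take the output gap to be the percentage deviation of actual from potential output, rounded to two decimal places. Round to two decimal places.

12.41%

Output gap = 100 × (22.8 − 23.3) / 23.3 = -2.15%.
i = 0.40 + 1.90 + 1.9 × (7.90 − 1.90) + 0.6 × (-2.15)
   = 0.40 + 1.9 + 11.4 − 1.29 = 12.41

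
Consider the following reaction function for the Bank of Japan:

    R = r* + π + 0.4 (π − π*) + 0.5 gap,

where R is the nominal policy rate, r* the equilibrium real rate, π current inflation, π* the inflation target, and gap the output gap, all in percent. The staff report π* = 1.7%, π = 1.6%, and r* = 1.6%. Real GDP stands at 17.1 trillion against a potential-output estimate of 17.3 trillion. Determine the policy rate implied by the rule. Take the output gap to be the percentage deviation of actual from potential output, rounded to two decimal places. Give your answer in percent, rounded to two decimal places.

Output gap = 100 × (17.1 − 17.3) / 17.3 = -1.16%.
R = 1.60 + 1.60 + 0.4 × (1.60 − 1.70) + 0.5 × (-1.16)
   = 1.60 + 1.6 − 0.04 − 0.58 = 2.58

2.58%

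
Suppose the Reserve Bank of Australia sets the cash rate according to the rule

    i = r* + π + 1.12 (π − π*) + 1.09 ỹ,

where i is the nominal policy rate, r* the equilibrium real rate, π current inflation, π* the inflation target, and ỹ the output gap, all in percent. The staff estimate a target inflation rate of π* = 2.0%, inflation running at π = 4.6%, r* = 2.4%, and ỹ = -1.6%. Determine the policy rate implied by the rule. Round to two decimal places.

i = 2.4 + 4.6 + 1.12 × (4.6 − 2.0) + 1.09 × (-1.6)
   = 2.4 + 4.6 + 2.912 − 1.744 = 8.17

8.17%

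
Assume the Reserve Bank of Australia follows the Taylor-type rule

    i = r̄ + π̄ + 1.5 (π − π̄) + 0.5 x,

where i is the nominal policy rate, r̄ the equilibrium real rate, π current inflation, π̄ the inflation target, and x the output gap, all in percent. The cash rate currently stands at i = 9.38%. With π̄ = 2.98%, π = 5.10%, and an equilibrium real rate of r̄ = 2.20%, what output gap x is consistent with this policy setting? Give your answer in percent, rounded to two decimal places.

0.5 x = 9.38 − 2.20 − 2.98 − 1.5 × (5.10 − 2.98) = 1.02
x = 1.02 / 0.5 = 2.04

2.04%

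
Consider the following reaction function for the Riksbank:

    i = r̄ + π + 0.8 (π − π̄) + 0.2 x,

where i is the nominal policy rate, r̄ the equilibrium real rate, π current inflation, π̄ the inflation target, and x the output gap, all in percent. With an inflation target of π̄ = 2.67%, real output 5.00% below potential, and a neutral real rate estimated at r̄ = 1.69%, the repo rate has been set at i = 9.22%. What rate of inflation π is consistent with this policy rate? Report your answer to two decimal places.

Output 5.00% below potential → x = -5.00.
Collecting π: i = r̄ + (1 + 0.8) π − 0.8 π̄ + 0.2 x
1.8 π = 9.22 − 1.69 + 0.8 × 2.67 − 0.2 × (-5.00) = 10.666
π = 10.666 / 1.8 = 5.93

5.93%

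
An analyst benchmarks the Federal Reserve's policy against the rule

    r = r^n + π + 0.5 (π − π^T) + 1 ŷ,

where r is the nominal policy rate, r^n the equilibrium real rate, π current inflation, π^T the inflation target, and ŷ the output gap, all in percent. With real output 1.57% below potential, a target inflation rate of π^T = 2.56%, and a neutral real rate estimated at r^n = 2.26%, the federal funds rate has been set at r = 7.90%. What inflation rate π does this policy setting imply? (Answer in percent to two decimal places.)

Output 1.57% below potential → ŷ = -1.57.
Collecting π: r = r^n + (1 + 0.5) π − 0.5 π^T + 1 ŷ
1.5 π = 7.90 − 2.26 + 0.5 × 2.56 − 1 × (-1.57) = 8.49
π = 8.49 / 1.5 = 5.66

5.66%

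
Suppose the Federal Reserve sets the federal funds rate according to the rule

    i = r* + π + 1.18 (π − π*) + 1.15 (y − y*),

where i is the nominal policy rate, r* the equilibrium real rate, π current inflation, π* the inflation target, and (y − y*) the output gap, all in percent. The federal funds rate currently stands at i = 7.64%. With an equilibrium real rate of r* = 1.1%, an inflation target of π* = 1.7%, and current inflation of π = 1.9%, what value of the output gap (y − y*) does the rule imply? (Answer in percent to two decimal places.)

1.15 (y − y*) = 7.64 − 1.1 − 1.9 − 1.18 × (1.9 − 1.7) = 4.404
(y − y*) = 4.404 / 1.15 = 3.83

3.83%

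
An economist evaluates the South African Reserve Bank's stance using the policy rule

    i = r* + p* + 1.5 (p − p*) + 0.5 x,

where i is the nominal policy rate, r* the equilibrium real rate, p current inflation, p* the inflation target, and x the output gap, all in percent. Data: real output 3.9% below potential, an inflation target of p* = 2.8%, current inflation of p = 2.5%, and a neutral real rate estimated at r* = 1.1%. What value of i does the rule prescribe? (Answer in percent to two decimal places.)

Output 3.9% below potential → x = -3.9.
i = 1.1 + 2.8 + 1.5 × (2.5 − 2.8) + 0.5 × (-3.9)
   = 1.1 + 2.8 − 0.45 − 1.95 = 1.50

1.50%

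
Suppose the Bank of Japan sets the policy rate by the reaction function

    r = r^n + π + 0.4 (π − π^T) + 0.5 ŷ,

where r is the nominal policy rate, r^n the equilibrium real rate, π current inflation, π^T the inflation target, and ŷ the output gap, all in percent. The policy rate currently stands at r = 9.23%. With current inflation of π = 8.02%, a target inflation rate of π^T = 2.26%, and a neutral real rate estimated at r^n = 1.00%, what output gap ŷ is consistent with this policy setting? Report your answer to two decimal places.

-4.19%

0.5 ŷ = 9.23 − 1.00 − 8.02 − 0.4 × (8.02 − 2.26) = -2.094
ŷ = -2.094 / 0.5 = -4.19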